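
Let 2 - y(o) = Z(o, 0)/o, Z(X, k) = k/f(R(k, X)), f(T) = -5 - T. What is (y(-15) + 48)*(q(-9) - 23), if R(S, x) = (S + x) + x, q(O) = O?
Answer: -1600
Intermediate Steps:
R(S, x) = S + 2*x
Z(X, k) = k/(-5 - k - 2*X) (Z(X, k) = k/(-5 - (k + 2*X)) = k/(-5 + (-k - 2*X)) = k/(-5 - k - 2*X))
y(o) = 2 (y(o) = 2 - (-1*0/(5 + 0 + 2*o))/o = 2 - (-1*0/(5 + 2*o))/o = 2 - 0/o = 2 - 1*0 = 2 + 0 = 2)
(y(-15) + 48)*(q(-9) - 23) = (2 + 48)*(-9 - 23) = 50*(-32) = -1600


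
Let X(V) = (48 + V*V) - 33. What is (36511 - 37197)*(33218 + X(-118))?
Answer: -32349702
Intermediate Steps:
X(V) = 15 + V**2 (X(V) = (48 + V**2) - 33 = 15 + V**2)
(36511 - 37197)*(33218 + X(-118)) = (36511 - 37197)*(33218 + (15 + (-118)**2)) = -686*(33218 + (15 + 13924)) = -686*(33218 + 13939) = -686*47157 = -32349702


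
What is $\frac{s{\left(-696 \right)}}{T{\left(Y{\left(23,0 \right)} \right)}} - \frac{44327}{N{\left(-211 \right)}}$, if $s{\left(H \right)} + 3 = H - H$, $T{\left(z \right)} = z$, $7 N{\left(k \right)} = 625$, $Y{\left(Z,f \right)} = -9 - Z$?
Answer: $- \frac{9927373}{20000} \approx -496.37$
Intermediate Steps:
$N{\left(k \right)} = \frac{625}{7}$ ($N{\left(k \right)} = \frac{1}{7} \cdot 625 = \frac{625}{7}$)
$s{\left(H \right)} = -3$ ($s{\left(H \right)} = -3 + \left(H - H\right) = -3 + 0 = -3$)
$\frac{s{\left(-696 \right)}}{T{\left(Y{\left(23,0 \right)} \right)}} - \frac{44327}{N{\left(-211 \right)}} = - \frac{3}{-9 - 23} - \frac{44327}{\frac{625}{7}} = - \frac{3}{-9 - 23} - \frac{310289}{625} = - \frac{3}{-32} - \frac{310289}{625} = \left(-3\right) \left(- \frac{1}{32}\right) - \frac{310289}{625} = \frac{3}{32} - \frac{310289}{625} = - \frac{9927373}{20000}$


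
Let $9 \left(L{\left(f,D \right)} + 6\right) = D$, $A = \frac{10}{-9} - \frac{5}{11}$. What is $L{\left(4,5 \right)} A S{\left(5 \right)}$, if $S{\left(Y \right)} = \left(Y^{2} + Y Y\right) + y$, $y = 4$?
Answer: $\frac{15190}{33} \approx 460.3$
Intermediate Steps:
$A = - \frac{155}{99}$ ($A = 10 \left(- \frac{1}{9}\right) - \frac{5}{11} = - \frac{10}{9} - \frac{5}{11} = - \frac{155}{99} \approx -1.5657$)
$S{\left(Y \right)} = 4 + 2 Y^{2}$ ($S{\left(Y \right)} = \left(Y^{2} + Y Y\right) + 4 = \left(Y^{2} + Y^{2}\right) + 4 = 2 Y^{2} + 4 = 4 + 2 Y^{2}$)
$L{\left(f,D \right)} = -6 + \frac{D}{9}$
$L{\left(4,5 \right)} A S{\left(5 \right)} = \left(-6 + \frac{1}{9} \cdot 5\right) \left(- \frac{155}{99}\right) \left(4 + 2 \cdot 5^{2}\right) = \left(-6 + \frac{5}{9}\right) \left(- \frac{155}{99}\right) \left(4 + 2 \cdot 25\right) = \left(- \frac{49}{9}\right) \left(- \frac{155}{99}\right) \left(4 + 50\right) = \frac{7595}{891} \cdot 54 = \frac{15190}{33}$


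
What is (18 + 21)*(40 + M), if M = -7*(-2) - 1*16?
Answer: 1482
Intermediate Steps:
M = -2 (M = 14 - 16 = -2)
(18 + 21)*(40 + M) = (18 + 21)*(40 - 2) = 39*38 = 1482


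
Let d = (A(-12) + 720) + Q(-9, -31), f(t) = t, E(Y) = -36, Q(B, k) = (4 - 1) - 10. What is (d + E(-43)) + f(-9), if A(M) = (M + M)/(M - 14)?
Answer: 8696/13 ≈ 668.92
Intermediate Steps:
Q(B, k) = -7 (Q(B, k) = 3 - 10 = -7)
A(M) = 2*M/(-14 + M) (A(M) = (2*M)/(-14 + M) = 2*M/(-14 + M))
d = 9281/13 (d = (2*(-12)/(-14 - 12) + 720) - 7 = (2*(-12)/(-26) + 720) - 7 = (2*(-12)*(-1/26) + 720) - 7 = (12/13 + 720) - 7 = 9372/13 - 7 = 9281/13 ≈ 713.92)
(d + E(-43)) + f(-9) = (9281/13 - 36) - 9 = 8813/13 - 9 = 8696/13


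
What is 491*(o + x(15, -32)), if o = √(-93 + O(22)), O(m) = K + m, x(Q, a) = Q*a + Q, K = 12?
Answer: -228315 + 491*I*√59 ≈ -2.2832e+5 + 3771.4*I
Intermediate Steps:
x(Q, a) = Q + Q*a
O(m) = 12 + m
o = I*√59 (o = √(-93 + (12 + 22)) = √(-93 + 34) = √(-59) = I*√59 ≈ 7.6811*I)
491*(o + x(15, -32)) = 491*(I*√59 + 15*(1 - 32)) = 491*(I*√59 + 15*(-31)) = 491*(I*√59 - 465) = 491*(-465 + I*√59) = -228315 + 491*I*√59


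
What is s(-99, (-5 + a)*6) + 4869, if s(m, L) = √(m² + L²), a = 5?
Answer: 4968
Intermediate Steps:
s(m, L) = √(L² + m²)
s(-99, (-5 + a)*6) + 4869 = √(((-5 + 5)*6)² + (-99)²) + 4869 = √((0*6)² + 9801) + 4869 = √(0² + 9801) + 4869 = √(0 + 9801) + 4869 = √9801 + 4869 = 99 + 4869 = 4968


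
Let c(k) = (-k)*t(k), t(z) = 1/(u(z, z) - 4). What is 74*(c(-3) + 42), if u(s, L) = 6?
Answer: 3219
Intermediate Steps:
t(z) = ½ (t(z) = 1/(6 - 4) = 1/2 = ½)
c(k) = -k/2 (c(k) = -k*(½) = -k/2)
74*(c(-3) + 42) = 74*(-½*(-3) + 42) = 74*(3/2 + 42) = 74*(87/2) = 3219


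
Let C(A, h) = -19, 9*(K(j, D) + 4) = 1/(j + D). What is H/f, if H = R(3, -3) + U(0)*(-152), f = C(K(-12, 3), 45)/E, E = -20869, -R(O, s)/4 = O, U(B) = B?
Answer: -250428/19 ≈ -13180.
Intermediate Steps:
R(O, s) = -4*O
K(j, D) = -4 + 1/(9*(D + j)) (K(j, D) = -4 + 1/(9*(j + D)) = -4 + 1/(9*(D + j)))
f = 19/20869 (f = -19/(-20869) = -19*(-1/20869) = 19/20869 ≈ 0.00091044)
H = -12 (H = -4*3 + 0*(-152) = -12 + 0 = -12)
H/f = -12/19/20869 = -12*20869/19 = -250428/19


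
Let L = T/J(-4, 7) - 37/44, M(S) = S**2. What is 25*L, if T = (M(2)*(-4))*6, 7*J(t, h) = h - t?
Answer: -68125/44 ≈ -1548.3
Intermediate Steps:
J(t, h) = -t/7 + h/7 (J(t, h) = (h - t)/7 = -t/7 + h/7)
T = -96 (T = (2**2*(-4))*6 = (4*(-4))*6 = -16*6 = -96)
L = -2725/44 (L = -96/(-1/7*(-4) + (1/7)*7) - 37/44 = -96/(4/7 + 1) - 37*1/44 = -96/11/7 - 37/44 = -96*7/11 - 37/44 = -672/11 - 37/44 = -2725/44 ≈ -61.932)
25*L = 25*(-2725/44) = -68125/44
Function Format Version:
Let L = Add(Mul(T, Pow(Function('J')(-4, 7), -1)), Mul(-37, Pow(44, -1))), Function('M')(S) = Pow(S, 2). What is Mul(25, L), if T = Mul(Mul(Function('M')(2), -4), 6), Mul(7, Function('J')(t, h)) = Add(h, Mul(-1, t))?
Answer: Rational(-68125, 44) ≈ -1548.3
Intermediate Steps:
Function('J')(t, h) = Add(Mul(Rational(-1, 7), t), Mul(Rational(1, 7), h)) (Function('J')(t, h) = Mul(Rational(1, 7), Add(h, Mul(-1, t))) = Add(Mul(Rational(-1, 7), t), Mul(Rational(1, 7), h)))
T = -96 (T = Mul(Mul(Pow(2, 2), -4), 6) = Mul(Mul(4, -4), 6) = Mul(-16, 6) = -96)
L = Rational(-2725, 44) (L = Add(Mul(-96, Pow(Add(Mul(Rational(-1, 7), -4), Mul(Rational(1, 7), 7)), -1)), Mul(-37, Pow(44, -1))) = Add(Mul(-96, Pow(Add(Rational(4, 7), 1), -1)), Mul(-37, Rational(1, 44))) = Add(Mul(-96, Pow(Rational(11, 7), -1)), Rational(-37, 44)) = Add(Mul(-96, Rational(7, 11)), Rational(-37, 44)) = Add(Rational(-672, 11), Rational(-37, 44)) = Rational(-2725, 44) ≈ -61.932)
Mul(25, L) = Mul(25, Rational(-2725, 44)) = Rational(-68125, 44)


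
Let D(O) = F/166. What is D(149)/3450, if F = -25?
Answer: -1/22908 ≈ -4.3653e-5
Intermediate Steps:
D(O) = -25/166
D(149)/3450 = -25/166/3450 = -25/166*1/3450 = -1/22908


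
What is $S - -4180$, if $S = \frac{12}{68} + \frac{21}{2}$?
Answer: $\frac{142483}{34} \approx 4190.7$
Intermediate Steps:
$S = \frac{363}{34}$ ($S = 12 \cdot \frac{1}{68} + 21 \cdot \frac{1}{2} = \frac{3}{17} + \frac{21}{2} = \frac{363}{34} \approx 10.676$)
$S - -4180 = \frac{363}{34} - -4180 = \frac{363}{34} + 4180 = \frac{142483}{34}$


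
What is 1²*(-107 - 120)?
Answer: -227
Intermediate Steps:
1²*(-107 - 120) = 1*(-227) = -227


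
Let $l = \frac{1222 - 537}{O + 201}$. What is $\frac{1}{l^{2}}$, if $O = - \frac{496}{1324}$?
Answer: $\frac{4409889649}{51408760225} \approx 0.085781$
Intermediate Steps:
$O = - \frac{124}{331}$ ($O = \left(-496\right) \frac{1}{1324} = - \frac{124}{331} \approx -0.37462$)
$l = \frac{226735}{66407}$ ($l = \frac{1222 - 537}{- \frac{124}{331} + 201} = \frac{685}{\frac{66407}{331}} = 685 \cdot \frac{331}{66407} = \frac{226735}{66407} \approx 3.4143$)
$\frac{1}{l^{2}} = \frac{1}{\left(\frac{226735}{66407}\right)^{2}} = \frac{1}{\frac{51408760225}{4409889649}} = \frac{4409889649}{51408760225}$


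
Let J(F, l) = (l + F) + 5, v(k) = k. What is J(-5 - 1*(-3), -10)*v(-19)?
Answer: 133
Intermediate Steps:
J(F, l) = 5 + F + l (J(F, l) = (F + l) + 5 = 5 + F + l)
J(-5 - 1*(-3), -10)*v(-19) = (5 + (-5 - 1*(-3)) - 10)*(-19) = (5 + (-5 + 3) - 10)*(-19) = (5 - 2 - 10)*(-19) = -7*(-19) = 133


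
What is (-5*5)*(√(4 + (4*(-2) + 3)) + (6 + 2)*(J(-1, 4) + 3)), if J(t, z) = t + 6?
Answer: -1600 - 25*I ≈ -1600.0 - 25.0*I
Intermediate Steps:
J(t, z) = 6 + t
(-5*5)*(√(4 + (4*(-2) + 3)) + (6 + 2)*(J(-1, 4) + 3)) = (-5*5)*(√(4 + (4*(-2) + 3)) + (6 + 2)*((6 - 1) + 3)) = -25*(√(4 + (-8 + 3)) + 8*(5 + 3)) = -25*(√(4 - 5) + 8*8) = -25*(√(-1) + 64) = -25*(I + 64) = -25*(64 + I) = -1600 - 25*I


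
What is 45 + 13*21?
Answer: 318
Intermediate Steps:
45 + 13*21 = 45 + 273 = 318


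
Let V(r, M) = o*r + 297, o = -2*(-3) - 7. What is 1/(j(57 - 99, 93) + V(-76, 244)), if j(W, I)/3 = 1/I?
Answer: 31/11564 ≈ 0.0026807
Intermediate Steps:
o = -1 (o = 6 - 7 = -1)
j(W, I) = 3/I
V(r, M) = 297 - r (V(r, M) = -r + 297 = 297 - r)
1/(j(57 - 99, 93) + V(-76, 244)) = 1/(3/93 + (297 - 1*(-76))) = 1/(3*(1/93) + (297 + 76)) = 1/(1/31 + 373) = 1/(11564/31) = 31/11564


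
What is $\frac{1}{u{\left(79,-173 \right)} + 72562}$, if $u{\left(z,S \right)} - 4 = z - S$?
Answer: $\frac{1}{72818} \approx 1.3733 \cdot 10^{-5}$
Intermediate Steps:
$u{\left(z,S \right)} = 4 + z - S$ ($u{\left(z,S \right)} = 4 - \left(S - z\right) = 4 + z - S$)
$\frac{1}{u{\left(79,-173 \right)} + 72562} = \frac{1}{\left(4 + 79 - -173\right) + 72562} = \frac{1}{\left(4 + 79 + 173\right) + 72562} = \frac{1}{256 + 72562} = \frac{1}{72818}$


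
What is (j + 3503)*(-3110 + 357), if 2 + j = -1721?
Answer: -4900340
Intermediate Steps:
j = -1723 (j = -2 - 1721 = -1723)
(j + 3503)*(-3110 + 357) = (-1723 + 3503)*(-3110 + 357) = 1780*(-2753) = -4900340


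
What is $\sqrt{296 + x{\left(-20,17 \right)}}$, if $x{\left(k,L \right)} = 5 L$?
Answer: $\sqrt{381} \approx 19.519$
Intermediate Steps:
$\sqrt{296 + x{\left(-20,17 \right)}} = \sqrt{296 + 5 \cdot 17} = \sqrt{296 + 85} = \sqrt{381}$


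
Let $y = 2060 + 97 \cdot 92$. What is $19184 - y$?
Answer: $8200$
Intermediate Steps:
$y = 10984$ ($y = 2060 + 8924 = 10984$)
$19184 - y = 19184 - 10984 = 8200$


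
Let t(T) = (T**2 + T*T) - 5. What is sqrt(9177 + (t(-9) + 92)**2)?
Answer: sqrt(71178) ≈ 266.79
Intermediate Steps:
t(T) = -5 + 2*T**2 (t(T) = (T**2 + T**2) - 5 = 2*T**2 - 5 = -5 + 2*T**2)
sqrt(9177 + (t(-9) + 92)**2) = sqrt(9177 + ((-5 + 2*(-9)**2) + 92)**2) = sqrt(9177 + ((-5 + 2*81) + 92)**2) = sqrt(9177 + ((-5 + 162) + 92)**2) = sqrt(9177 + (157 + 92)**2) = sqrt(9177 + 249**2) = sqrt(9177 + 62001) = sqrt(71178)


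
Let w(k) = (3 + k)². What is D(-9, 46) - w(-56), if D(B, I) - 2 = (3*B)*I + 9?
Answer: -4040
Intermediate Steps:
D(B, I) = 11 + 3*B*I (D(B, I) = 2 + ((3*B)*I + 9) = 2 + (3*B*I + 9) = 2 + (9 + 3*B*I) = 11 + 3*B*I)
D(-9, 46) - w(-56) = (11 + 3*(-9)*46) - (3 - 56)² = (11 - 1242) - 1*(-53)² = -1231 - 1*2809 = -1231 - 2809 = -4040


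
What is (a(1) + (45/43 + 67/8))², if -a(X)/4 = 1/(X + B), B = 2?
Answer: 69672409/1065024 ≈ 65.419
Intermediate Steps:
a(X) = -4/(2 + X) (a(X) = -4/(X + 2) = -4/(2 + X))
(a(1) + (45/43 + 67/8))² = (-4/(2 + 1) + (45/43 + 67/8))² = (-4/3 + (45*(1/43) + 67*(⅛)))² = (-4*⅓ + (45/43 + 67/8))² = (-4/3 + 3241/344)² = (8347/1032)² = 69672409/1065024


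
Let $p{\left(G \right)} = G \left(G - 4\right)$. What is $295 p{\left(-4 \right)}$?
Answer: $9440$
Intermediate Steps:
$p{\left(G \right)} = G \left(-4 + G\right)$
$295 p{\left(-4 \right)} = 295 \left(- 4 \left(-4 - 4\right)\right) = 295 \left(\left(-4\right) \left(-8\right)\right) = 295 \cdot 32 = 9440$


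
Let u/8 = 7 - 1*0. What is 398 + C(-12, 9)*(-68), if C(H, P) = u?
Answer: -3410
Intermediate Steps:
u = 56 (u = 8*(7 - 1*0) = 8*(7 + 0) = 8*7 = 56)
C(H, P) = 56
398 + C(-12, 9)*(-68) = 398 + 56*(-68) = 398 - 3808 = -3410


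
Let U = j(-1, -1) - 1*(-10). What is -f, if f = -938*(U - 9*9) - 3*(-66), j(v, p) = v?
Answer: -67734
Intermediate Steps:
U = 9 (U = -1 - 1*(-10) = -1 + 10 = 9)
f = 67734 (f = -938*(9 - 9*9) - 3*(-66) = -938*(9 - 81) + 198 = -938*(-72) + 198 = 67536 + 198 = 67734)
-f = -1*67734 = -67734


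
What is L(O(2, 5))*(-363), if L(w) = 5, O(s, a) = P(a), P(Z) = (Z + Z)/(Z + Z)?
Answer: -1815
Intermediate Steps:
P(Z) = 1 (P(Z) = (2*Z)/((2*Z)) = (2*Z)*(1/(2*Z)) = 1)
O(s, a) = 1
L(O(2, 5))*(-363) = 5*(-363) = -1815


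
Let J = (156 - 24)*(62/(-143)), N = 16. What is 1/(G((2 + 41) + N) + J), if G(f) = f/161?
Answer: -2093/119017 ≈ -0.017586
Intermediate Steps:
G(f) = f/161 (G(f) = f*(1/161) = f/161)
J = -744/13 (J = 132*(62*(-1/143)) = 132*(-62/143) = -744/13 ≈ -57.231)
1/(G((2 + 41) + N) + J) = 1/(((2 + 41) + 16)/161 - 744/13) = 1/((43 + 16)/161 - 744/13) = 1/((1/161)*59 - 744/13) = 1/(59/161 - 744/13) = 1/(-119017/2093) = -2093/119017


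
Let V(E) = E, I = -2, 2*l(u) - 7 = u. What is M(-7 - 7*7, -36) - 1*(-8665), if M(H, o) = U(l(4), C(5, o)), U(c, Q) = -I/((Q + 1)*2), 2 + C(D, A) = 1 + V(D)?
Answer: 43326/5 ≈ 8665.2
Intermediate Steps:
l(u) = 7/2 + u/2
C(D, A) = -1 + D (C(D, A) = -2 + (1 + D) = -1 + D)
U(c, Q) = 2/(2 + 2*Q) (U(c, Q) = -(-2)/((Q + 1)*2) = -(-2)/((1 + Q)*2) = -(-2)/(2 + 2*Q) = 2/(2 + 2*Q))
M(H, o) = 1/5 (M(H, o) = 1/(1 + (-1 + 5)) = 1/(1 + 4) = 1/5)
M(-7 - 7*7, -36) - 1*(-8665) = 1/5 - 1*(-8665) = 1/5 + 8665 = 43326/5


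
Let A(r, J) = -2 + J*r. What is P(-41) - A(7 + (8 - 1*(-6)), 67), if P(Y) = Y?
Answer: -1446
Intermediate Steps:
P(-41) - A(7 + (8 - 1*(-6)), 67) = -41 - (-2 + 67*(7 + (8 - 1*(-6)))) = -41 - (-2 + 67*(7 + (8 + 6))) = -41 - (-2 + 67*(7 + 14)) = -41 - (-2 + 67*21) = -41 - (-2 + 1407) = -41 - 1*1405 = -41 - 1405 = -1446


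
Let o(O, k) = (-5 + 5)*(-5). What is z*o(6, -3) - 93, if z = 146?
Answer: -93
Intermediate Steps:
o(O, k) = 0 (o(O, k) = 0*(-5) = 0)
z*o(6, -3) - 93 = 146*0 - 93 = 0 - 93 = -93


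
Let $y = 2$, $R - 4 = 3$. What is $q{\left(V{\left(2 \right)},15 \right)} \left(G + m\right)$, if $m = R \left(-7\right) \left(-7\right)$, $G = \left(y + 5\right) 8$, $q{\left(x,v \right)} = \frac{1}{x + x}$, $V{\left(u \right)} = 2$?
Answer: $\frac{399}{4} \approx 99.75$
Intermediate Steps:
$R = 7$ ($R = 4 + 3 = 7$)
$q{\left(x,v \right)} = \frac{1}{2 x}$
$G = 56$ ($G = \left(2 + 5\right) 8 = 7 \cdot 8 = 56$)
$m = 343$ ($m = 7 \left(-7\right) \left(-7\right) = \left(-49\right) \left(-7\right) = 343$)
$q{\left(V{\left(2 \right)},15 \right)} \left(G + m\right) = \frac{1}{2 \cdot 2} \left(56 + 343\right) = \frac{1}{2} \cdot \frac{1}{2} \cdot 399 = \frac{1}{4} \cdot 399 = \frac{399}{4}$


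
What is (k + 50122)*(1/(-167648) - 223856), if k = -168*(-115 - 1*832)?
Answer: -3925872279165601/83824 ≈ -4.6835e+10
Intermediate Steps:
k = 159096 (k = -168*(-115 - 832) = -168*(-947) = 159096)
(k + 50122)*(1/(-167648) - 223856) = (159096 + 50122)*(1/(-167648) - 223856) = 209218*(-1/167648 - 223856) = 209218*(-37529010689/167648) = -3925872279165601/83824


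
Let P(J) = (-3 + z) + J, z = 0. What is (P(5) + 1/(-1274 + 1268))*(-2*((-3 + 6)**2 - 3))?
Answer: -22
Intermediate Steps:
P(J) = -3 + J (P(J) = (-3 + 0) + J = -3 + J)
(P(5) + 1/(-1274 + 1268))*(-2*((-3 + 6)**2 - 3)) = ((-3 + 5) + 1/(-1274 + 1268))*(-2*((-3 + 6)**2 - 3)) = (2 + 1/(-6))*(-2*(3**2 - 3)) = (2 - 1/6)*(-2*(9 - 3)) = 11*(-2*6)/6 = (11/6)*(-12) = -22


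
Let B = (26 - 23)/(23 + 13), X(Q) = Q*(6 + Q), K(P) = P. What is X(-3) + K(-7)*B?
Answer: -115/12 ≈ -9.5833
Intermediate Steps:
B = 1/12 (B = 3/36 = 3*(1/36) = 1/12 ≈ 0.083333)
X(-3) + K(-7)*B = -3*(6 - 3) - 7*1/12 = -3*3 - 7/12 = -9 - 7/12 = -115/12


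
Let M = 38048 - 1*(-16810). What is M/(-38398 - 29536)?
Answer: -27429/33967 ≈ -0.80752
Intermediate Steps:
M = 54858 (M = 38048 + 16810 = 54858)
M/(-38398 - 29536) = 54858/(-38398 - 29536) = 54858/(-67934) = 54858*(-1/67934) = -27429/33967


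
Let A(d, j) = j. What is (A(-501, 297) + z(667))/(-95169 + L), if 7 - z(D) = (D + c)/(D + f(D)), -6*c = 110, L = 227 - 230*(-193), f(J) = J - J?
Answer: -303179/50577276 ≈ -0.0059944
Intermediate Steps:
f(J) = 0
L = 44617 (L = 227 + 44390 = 44617)
c = -55/3 (c = -⅙*110 = -55/3 ≈ -18.333)
z(D) = 7 - (-55/3 + D)/D (z(D) = 7 - (D - 55/3)/(D + 0) = 7 - (-55/3 + D)/D)
(A(-501, 297) + z(667))/(-95169 + L) = (297 + (6 + (55/3)/667))/(-95169 + 44617) = (297 + (6 + (55/3)*(1/667)))/(-50552) = (297 + (6 + 55/2001))*(-1/50552) = (297 + 12061/2001)*(-1/50552) = (606358/2001)*(-1/50552) = -303179/50577276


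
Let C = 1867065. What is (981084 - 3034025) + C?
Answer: -185876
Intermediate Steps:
(981084 - 3034025) + C = (981084 - 3034025) + 1867065 = -2052941 + 1867065 = -185876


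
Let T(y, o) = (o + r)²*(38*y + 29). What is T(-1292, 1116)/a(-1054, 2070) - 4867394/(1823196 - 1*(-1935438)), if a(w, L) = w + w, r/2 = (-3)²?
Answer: 29645286167860552/990400059 ≈ 2.9933e+7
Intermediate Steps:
r = 18 (r = 2*(-3)² = 2*9 = 18)
a(w, L) = 2*w
T(y, o) = (18 + o)²*(29 + 38*y) (T(y, o) = (o + 18)²*(38*y + 29) = (18 + o)²*(29 + 38*y))
T(-1292, 1116)/a(-1054, 2070) - 4867394/(1823196 - 1*(-1935438)) = ((18 + 1116)²*(29 + 38*(-1292)))/((2*(-1054))) - 4867394/(1823196 - 1*(-1935438)) = (1134²*(29 - 49096))/(-2108) - 4867394/(1823196 + 1935438) = (1285956*(-49067))*(-1/2108) - 4867394/3758634 = -63098003052*(-1/2108) - 4867394*1/3758634 = 15774500763/527 - 2433697/1879317 = 29645286167860552/990400059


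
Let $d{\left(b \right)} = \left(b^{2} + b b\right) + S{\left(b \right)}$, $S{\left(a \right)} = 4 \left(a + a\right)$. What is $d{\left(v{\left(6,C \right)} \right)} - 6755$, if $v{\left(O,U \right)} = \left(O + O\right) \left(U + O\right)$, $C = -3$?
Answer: $-3875$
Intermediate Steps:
$S{\left(a \right)} = 8 a$ ($S{\left(a \right)} = 4 \cdot 2 a = 8 a$)
$v{\left(O,U \right)} = 2 O \left(O + U\right)$
$d{\left(b \right)} = 2 b^{2} + 8 b$ ($d{\left(b \right)} = \left(b^{2} + b b\right) + 8 b = \left(b^{2} + b^{2}\right) + 8 b = 2 b^{2} + 8 b$)
$d{\left(v{\left(6,C \right)} \right)} - 6755 = 2 \cdot 2 \cdot 6 \left(6 - 3\right) \left(4 + 2 \cdot 6 \left(6 - 3\right)\right) - 6755 = 2 \cdot 2 \cdot 6 \cdot 3 \left(4 + 2 \cdot 6 \cdot 3\right) - 6755 = 2 \cdot 36 \left(4 + 36\right) - 6755 = 2 \cdot 36 \cdot 40 - 6755 = 2880 - 6755 = -3875$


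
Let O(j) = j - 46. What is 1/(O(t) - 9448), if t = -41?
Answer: -1/9535 ≈ -0.00010488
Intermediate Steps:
O(j) = -46 + j
1/(O(t) - 9448) = 1/((-46 - 41) - 9448) = 1/(-87 - 9448) = 1/(-9535) = -1/9535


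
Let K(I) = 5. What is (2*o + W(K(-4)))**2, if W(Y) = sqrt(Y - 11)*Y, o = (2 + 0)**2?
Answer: -86 + 80*I*sqrt(6) ≈ -86.0 + 195.96*I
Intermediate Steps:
o = 4 (o = 2**2 = 4)
W(Y) = Y*sqrt(-11 + Y) (W(Y) = sqrt(-11 + Y)*Y = Y*sqrt(-11 + Y))
(2*o + W(K(-4)))**2 = (2*4 + 5*sqrt(-11 + 5))**2 = (8 + 5*sqrt(-6))**2 = (8 + 5*(I*sqrt(6)))**2 = (8 + 5*I*sqrt(6))**2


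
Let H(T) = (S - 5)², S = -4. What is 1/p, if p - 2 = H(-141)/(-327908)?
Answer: 327908/655735 ≈ 0.50006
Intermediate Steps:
H(T) = 81 (H(T) = (-4 - 5)² = (-9)² = 81)
p = 655735/327908 (p = 2 + 81/(-327908) = 2 + 81*(-1/327908) = 2 - 81/327908 = 655735/327908 ≈ 1.9998)
1/p = 1/(655735/327908) = 327908/655735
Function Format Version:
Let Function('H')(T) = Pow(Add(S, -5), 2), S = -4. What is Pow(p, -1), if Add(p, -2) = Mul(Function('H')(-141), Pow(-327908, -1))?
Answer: Rational(327908, 655735) ≈ 0.50006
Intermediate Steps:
Function('H')(T) = 81 (Function('H')(T) = Pow(Add(-4, -5), 2) = Pow(-9, 2) = 81)
p = Rational(655735, 327908) (p = Add(2, Mul(81, Pow(-327908, -1))) = Add(2, Mul(81, Rational(-1, 327908))) = Add(2, Rational(-81, 327908)) = Rational(655735, 327908) ≈ 1.9998)
Pow(p, -1) = Pow(Rational(655735, 327908), -1) = Rational(327908, 655735)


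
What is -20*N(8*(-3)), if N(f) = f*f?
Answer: -11520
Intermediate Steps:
N(f) = f²
-20*N(8*(-3)) = -20*(8*(-3))² = -20*(-24)² = -20*576 = -11520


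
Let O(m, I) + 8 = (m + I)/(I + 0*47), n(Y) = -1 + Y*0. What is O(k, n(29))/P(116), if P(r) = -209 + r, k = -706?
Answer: -233/31 ≈ -7.5161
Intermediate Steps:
n(Y) = -1 (n(Y) = -1 + 0 = -1)
O(m, I) = -8 + (I + m)/I (O(m, I) = -8 + (m + I)/(I + 0*47) = -8 + (I + m)/(I + 0) = -8 + (I + m)/I)
O(k, n(29))/P(116) = (-7 - 706/(-1))/(-209 + 116) = (-7 - 706*(-1))/(-93) = (-7 + 706)*(-1/93) = 699*(-1/93) = -233/31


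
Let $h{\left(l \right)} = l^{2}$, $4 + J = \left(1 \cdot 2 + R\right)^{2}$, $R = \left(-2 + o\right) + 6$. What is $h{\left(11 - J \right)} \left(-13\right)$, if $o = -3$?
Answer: $-468$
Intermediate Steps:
$R = 1$ ($R = \left(-2 - 3\right) + 6 = -5 + 6 = 1$)
$J = 5$ ($J = -4 + \left(1 \cdot 2 + 1\right)^{2} = -4 + \left(2 + 1\right)^{2} = -4 + 3^{2} = -4 + 9 = 5$)
$h{\left(11 - J \right)} \left(-13\right) = \left(11 - 5\right)^{2} \left(-13\right) = 6^{2} \left(-13\right) = 36 \left(-13\right) = -468$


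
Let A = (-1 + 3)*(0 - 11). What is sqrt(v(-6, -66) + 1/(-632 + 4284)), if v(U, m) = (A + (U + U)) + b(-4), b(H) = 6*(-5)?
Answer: 13*I*sqrt(1262679)/1826 ≈ 8.0*I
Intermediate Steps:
b(H) = -30
A = -22 (A = 2*(-11) = -22)
v(U, m) = -52 + 2*U (v(U, m) = (-22 + (U + U)) - 30 = (-22 + 2*U) - 30 = -52 + 2*U)
sqrt(v(-6, -66) + 1/(-632 + 4284)) = sqrt((-52 + 2*(-6)) + 1/(-632 + 4284)) = sqrt((-52 - 12) + 1/3652) = sqrt(-64 + 1/3652) = sqrt(-233727/3652) = 13*I*sqrt(1262679)/1826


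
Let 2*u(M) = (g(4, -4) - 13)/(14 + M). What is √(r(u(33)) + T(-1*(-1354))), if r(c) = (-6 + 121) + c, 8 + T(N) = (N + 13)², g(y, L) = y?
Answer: 3*√1834742290/94 ≈ 1367.0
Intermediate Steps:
T(N) = -8 + (13 + N)² (T(N) = -8 + (N + 13)² = -8 + (13 + N)²)
u(M) = -9/(2*(14 + M)) (u(M) = ((4 - 13)/(14 + M))/2 = (-9/(14 + M))/2 = -9/(2*(14 + M)))
r(c) = 115 + c
√(r(u(33)) + T(-1*(-1354))) = √((115 - 9/(28 + 2*33)) + (-8 + (13 - 1*(-1354))²)) = √((115 - 9/(28 + 66)) + (-8 + (13 + 1354)²)) = √((115 - 9/94) + (-8 + 1367²)) = √((115 - 9*1/94) + (-8 + 1868689)) = √((115 - 9/94) + 1868681) = √(10801/94 + 1868681) = √(175666815/94) = 3*√1834742290/94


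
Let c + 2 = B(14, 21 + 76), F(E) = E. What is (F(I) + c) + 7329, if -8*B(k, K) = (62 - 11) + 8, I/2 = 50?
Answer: 59357/8 ≈ 7419.6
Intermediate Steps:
I = 100 (I = 2*50 = 100)
B(k, K) = -59/8 (B(k, K) = -((62 - 11) + 8)/8 = -(51 + 8)/8 = -⅛*59 = -59/8)
c = -75/8 (c = -2 - 59/8 = -75/8 ≈ -9.3750)
(F(I) + c) + 7329 = (100 - 75/8) + 7329 = 725/8 + 7329 = 59357/8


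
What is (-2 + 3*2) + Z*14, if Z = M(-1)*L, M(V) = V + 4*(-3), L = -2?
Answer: 368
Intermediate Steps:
M(V) = -12 + V (M(V) = V - 12 = -12 + V)
Z = 26 (Z = (-12 - 1)*(-2) = -13*(-2) = 26)
(-2 + 3*2) + Z*14 = (-2 + 3*2) + 26*14 = (-2 + 6) + 364 = 4 + 364 = 368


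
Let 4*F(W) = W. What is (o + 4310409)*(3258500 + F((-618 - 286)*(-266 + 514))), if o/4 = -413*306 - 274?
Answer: 12181490120052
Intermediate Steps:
F(W) = W/4
o = -506608 (o = 4*(-413*306 - 274) = 4*(-126378 - 274) = 4*(-126652) = -506608)
(o + 4310409)*(3258500 + F((-618 - 286)*(-266 + 514))) = (-506608 + 4310409)*(3258500 + ((-618 - 286)*(-266 + 514))/4) = 3803801*(3258500 + (-904*248)/4) = 3803801*(3258500 + (¼)*(-224192)) = 3803801*(3258500 - 56048) = 3803801*3202452 = 12181490120052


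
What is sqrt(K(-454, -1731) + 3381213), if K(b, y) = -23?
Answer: sqrt(3381190) ≈ 1838.8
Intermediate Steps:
sqrt(K(-454, -1731) + 3381213) = sqrt(-23 + 3381213) = sqrt(3381190)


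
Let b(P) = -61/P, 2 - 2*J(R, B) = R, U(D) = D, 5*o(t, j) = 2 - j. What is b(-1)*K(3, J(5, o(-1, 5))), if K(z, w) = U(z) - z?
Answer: 0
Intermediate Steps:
o(t, j) = 2/5 - j/5 (o(t, j) = (2 - j)/5 = 2/5 - j/5)
J(R, B) = 1 - R/2
K(z, w) = 0 (K(z, w) = z - z = 0)
b(-1)*K(3, J(5, o(-1, 5))) = -61/(-1)*0 = -61*(-1)*0 = 61*0 = 0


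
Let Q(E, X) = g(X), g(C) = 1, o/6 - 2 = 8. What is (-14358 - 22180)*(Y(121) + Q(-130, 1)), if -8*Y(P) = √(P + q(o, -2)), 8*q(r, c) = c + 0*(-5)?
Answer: -36538 + 18269*√483/8 ≈ 13650.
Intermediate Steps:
o = 60 (o = 12 + 6*8 = 12 + 48 = 60)
Q(E, X) = 1
q(r, c) = c/8 (q(r, c) = (c + 0*(-5))/8 = (c + 0)/8 = c/8)
Y(P) = -√(-¼ + P)/8 (Y(P) = -√(P + (⅛)*(-2))/8 = -√(P - ¼)/8 = -√(-¼ + P)/8)
(-14358 - 22180)*(Y(121) + Q(-130, 1)) = (-14358 - 22180)*(-√(-1 + 4*121)/16 + 1) = -36538*(-√(-1 + 484)/16 + 1) = -36538*(-√483/16 + 1) = -36538*(1 - √483/16) = -36538 + 18269*√483/8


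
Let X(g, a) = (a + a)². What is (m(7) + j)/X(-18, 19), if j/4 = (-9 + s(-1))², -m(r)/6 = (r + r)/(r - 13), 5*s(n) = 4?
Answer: 3537/18050 ≈ 0.19596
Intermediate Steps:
X(g, a) = 4*a² (X(g, a) = (2*a)² = 4*a²)
s(n) = ⅘ (s(n) = (⅕)*4 = ⅘)
m(r) = -12*r/(-13 + r) (m(r) = -6*(r + r)/(r - 13) = -6*2*r/(-13 + r) = -12*r/(-13 + r))
j = 6724/25 (j = 4*(-9 + ⅘)² = 4*(-41/5)² = 4*(1681/25) = 6724/25 ≈ 268.96)
(m(7) + j)/X(-18, 19) = (-12*7/(-13 + 7) + 6724/25)/((4*19²)) = (-12*7/(-6) + 6724/25)/((4*361)) = (-12*7*(-⅙) + 6724/25)/1444 = (14 + 6724/25)/1444 = (1/1444)*(7074/25) = 3537/18050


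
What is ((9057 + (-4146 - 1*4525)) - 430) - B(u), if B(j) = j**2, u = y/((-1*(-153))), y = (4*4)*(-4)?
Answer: -1034092/23409 ≈ -44.175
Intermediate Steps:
y = -64 (y = 16*(-4) = -64)
u = -64/153 (u = -64/((-1*(-153))) = -64/153 ≈ -0.41830)
((9057 + (-4146 - 1*4525)) - 430) - B(u) = ((9057 + (-4146 - 1*4525)) - 430) - (-64/153)**2 = ((9057 + (-4146 - 4525)) - 430) - 1*4096/23409 = ((9057 - 8671) - 430) - 4096/23409 = (386 - 430) - 4096/23409 = -44 - 4096/23409 = -1034092/23409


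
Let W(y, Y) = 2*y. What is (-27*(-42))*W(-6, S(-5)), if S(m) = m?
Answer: -13608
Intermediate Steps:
(-27*(-42))*W(-6, S(-5)) = (-27*(-42))*(2*(-6)) = 1134*(-12) = -13608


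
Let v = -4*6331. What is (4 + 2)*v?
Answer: -151944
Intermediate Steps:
v = -25324
(4 + 2)*v = (4 + 2)*(-25324) = 6*(-25324) = -151944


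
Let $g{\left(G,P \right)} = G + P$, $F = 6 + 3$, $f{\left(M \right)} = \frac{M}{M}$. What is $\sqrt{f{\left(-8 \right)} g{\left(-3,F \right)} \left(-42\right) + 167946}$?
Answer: $\sqrt{167694} \approx 409.5$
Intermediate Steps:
$f{\left(M \right)} = 1$
$F = 9$
$\sqrt{f{\left(-8 \right)} g{\left(-3,F \right)} \left(-42\right) + 167946} = \sqrt{1 \left(-3 + 9\right) \left(-42\right) + 167946} = \sqrt{1 \cdot 6 \left(-42\right) + 167946} = \sqrt{6 \left(-42\right) + 167946} = \sqrt{-252 + 167946} = \sqrt{167694}$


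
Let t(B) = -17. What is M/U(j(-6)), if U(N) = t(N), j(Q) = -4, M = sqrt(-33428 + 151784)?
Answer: -2*sqrt(29589)/17 ≈ -20.237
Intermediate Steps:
M = 2*sqrt(29589) (M = sqrt(118356) = 2*sqrt(29589) ≈ 344.03)
U(N) = -17
M/U(j(-6)) = (2*sqrt(29589))/(-17) = (2*sqrt(29589))*(-1/17) = -2*sqrt(29589)/17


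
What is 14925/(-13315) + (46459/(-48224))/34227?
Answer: -4927053821597/4395448864224 ≈ -1.1209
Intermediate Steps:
14925/(-13315) + (46459/(-48224))/34227 = 14925*(-1/13315) + (46459*(-1/48224))*(1/34227) = -2985/2663 - 46459/48224*1/34227 = -2985/2663 - 46459/1650562848 = -4927053821597/4395448864224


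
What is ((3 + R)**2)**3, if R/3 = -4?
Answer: 531441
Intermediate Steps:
R = -12 (R = 3*(-4) = -12)
((3 + R)**2)**3 = ((3 - 12)**2)**3 = ((-9)**2)**3 = 81**3 = 531441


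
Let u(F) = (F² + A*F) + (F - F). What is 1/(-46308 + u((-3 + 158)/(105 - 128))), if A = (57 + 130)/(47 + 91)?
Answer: -3174/146866427 ≈ -2.1611e-5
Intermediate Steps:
A = 187/138 ≈ 1.3551
u(F) = F² + 187*F/138 (u(F) = (F² + 187*F/138) + (F - F) = (F² + 187*F/138) + 0 = F² + 187*F/138)
1/(-46308 + u((-3 + 158)/(105 - 128))) = 1/(-46308 + ((-3 + 158)/(105 - 128))*(187 + 138*((-3 + 158)/(105 - 128)))/138) = 1/(-46308 + (155/(-23))*(187 + 138*(155/(-23)))/138) = 1/(-46308 + (155*(-1/23))*(187 + 138*(155*(-1/23)))/138) = 1/(-46308 + (1/138)*(-155/23)*(187 + 138*(-155/23))) = 1/(-46308 + (1/138)*(-155/23)*(187 - 930)) = 1/(-46308 + (1/138)*(-155/23)*(-743)) = 1/(-46308 + 115165/3174) = 1/(-146866427/3174) = -3174/146866427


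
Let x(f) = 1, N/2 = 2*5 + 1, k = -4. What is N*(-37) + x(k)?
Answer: -813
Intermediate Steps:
N = 22 (N = 2*(2*5 + 1) = 2*(10 + 1) = 2*11 = 22)
N*(-37) + x(k) = 22*(-37) + 1 = -814 + 1 = -813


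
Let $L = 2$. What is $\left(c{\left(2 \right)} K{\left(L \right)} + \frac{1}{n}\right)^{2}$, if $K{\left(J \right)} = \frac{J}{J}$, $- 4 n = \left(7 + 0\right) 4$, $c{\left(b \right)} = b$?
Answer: $\frac{169}{49} \approx 3.449$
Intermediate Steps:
$n = -7$ ($n = - \frac{\left(7 + 0\right) 4}{4} = - \frac{7 \cdot 4}{4} = \left(- \frac{1}{4}\right) 28 = -7$)
$K{\left(J \right)} = 1$
$\left(c{\left(2 \right)} K{\left(L \right)} + \frac{1}{n}\right)^{2} = \left(2 \cdot 1 + \frac{1}{-7}\right)^{2} = \left(2 - \frac{1}{7}\right)^{2} = \left(\frac{13}{7}\right)^{2} = \frac{169}{49}$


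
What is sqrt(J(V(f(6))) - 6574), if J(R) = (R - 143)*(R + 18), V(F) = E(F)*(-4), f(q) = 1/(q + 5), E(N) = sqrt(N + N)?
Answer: 2*sqrt(-276639 + 1375*sqrt(22))/11 ≈ 94.509*I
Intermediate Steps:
E(N) = sqrt(2)*sqrt(N) (E(N) = sqrt(2*N) = sqrt(2)*sqrt(N))
f(q) = 1/(5 + q)
V(F) = -4*sqrt(2)*sqrt(F) (V(F) = (sqrt(2)*sqrt(F))*(-4) = -4*sqrt(2)*sqrt(F))
J(R) = (-143 + R)*(18 + R)
sqrt(J(V(f(6))) - 6574) = sqrt((-2574 + (-4*sqrt(2)*sqrt(1/(5 + 6)))**2 - (-500)*sqrt(2)*sqrt(1/(5 + 6))) - 6574) = sqrt((-2574 + (-4*sqrt(2)*sqrt(1/11))**2 - (-500)*sqrt(2)*sqrt(1/11)) - 6574) = sqrt((-2574 + (-4*sqrt(2)*sqrt(11)/11)**2 - (-500)*sqrt(2)*sqrt(11)/11) - 6574) = sqrt((-2574 + (-4*sqrt(22)/11)**2 - (-500)*sqrt(22)/11) - 6574) = sqrt((-2574 + 32/11 + 500*sqrt(22)/11) - 6574) = sqrt((-28282/11 + 500*sqrt(22)/11) - 6574) = sqrt(-100596/11 + 500*sqrt(22)/11)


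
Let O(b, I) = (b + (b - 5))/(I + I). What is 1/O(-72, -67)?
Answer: 134/149 ≈ 0.89933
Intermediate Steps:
O(b, I) = (-5 + 2*b)/(2*I) (O(b, I) = (b + (-5 + b))/((2*I)) = (-5 + 2*b)*(1/(2*I)) = (-5 + 2*b)/(2*I))
1/O(-72, -67) = 1/((-5/2 - 72)/(-67)) = 1/(-1/67*(-149/2)) = 1/(149/134) = 134/149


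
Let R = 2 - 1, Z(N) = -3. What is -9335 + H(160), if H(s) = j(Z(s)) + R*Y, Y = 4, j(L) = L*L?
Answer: -9322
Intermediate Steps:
R = 1
j(L) = L²
H(s) = 13 (H(s) = (-3)² + 1*4 = 9 + 4 = 13)
-9335 + H(160) = -9335 + 13 = -9322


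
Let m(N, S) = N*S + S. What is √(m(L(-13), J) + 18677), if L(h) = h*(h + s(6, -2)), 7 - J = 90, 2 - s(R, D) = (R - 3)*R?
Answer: I*√12697 ≈ 112.68*I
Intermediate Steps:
s(R, D) = 2 - R*(-3 + R) (s(R, D) = 2 - (R - 3)*R = 2 - (-3 + R)*R = 2 - R*(-3 + R))
J = -83 (J = 7 - 1*90 = 7 - 90 = -83)
L(h) = h*(-16 + h) (L(h) = h*(h + (2 - 1*6² + 3*6)) = h*(h + (2 - 1*36 + 18)) = h*(h + (2 - 36 + 18)) = h*(h - 16) = h*(-16 + h))
m(N, S) = S + N*S
√(m(L(-13), J) + 18677) = √(-83*(1 - 13*(-16 - 13)) + 18677) = √(-83*(1 - 13*(-29)) + 18677) = √(-83*(1 + 377) + 18677) = √(-83*378 + 18677) = √(-31374 + 18677) = √(-12697) = I*√12697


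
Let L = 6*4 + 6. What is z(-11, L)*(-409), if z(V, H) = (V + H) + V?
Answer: -3272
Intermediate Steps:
L = 30 (L = 24 + 6 = 30)
z(V, H) = H + 2*V (z(V, H) = (H + V) + V = H + 2*V)
z(-11, L)*(-409) = (30 + 2*(-11))*(-409) = (30 - 22)*(-409) = 8*(-409) = -3272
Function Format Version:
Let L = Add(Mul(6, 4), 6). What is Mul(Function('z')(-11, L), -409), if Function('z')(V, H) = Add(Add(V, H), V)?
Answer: -3272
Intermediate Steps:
L = 30 (L = Add(24, 6) = 30)
Function('z')(V, H) = Add(H, Mul(2, V)) (Function('z')(V, H) = Add(Add(H, V), V) = Add(H, Mul(2, V)))
Mul(Function('z')(-11, L), -409) = Mul(Add(30, Mul(2, -11)), -409) = Mul(Add(30, -22), -409) = Mul(8, -409) = -3272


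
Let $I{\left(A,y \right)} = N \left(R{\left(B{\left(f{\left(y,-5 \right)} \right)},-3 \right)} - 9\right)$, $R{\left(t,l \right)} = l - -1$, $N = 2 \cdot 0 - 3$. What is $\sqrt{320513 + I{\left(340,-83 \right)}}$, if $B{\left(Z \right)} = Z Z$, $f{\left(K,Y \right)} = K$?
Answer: $\sqrt{320546} \approx 566.17$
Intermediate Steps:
$B{\left(Z \right)} = Z^{2}$
$N = -3$ ($N = 0 - 3 = -3$)
$R{\left(t,l \right)} = 1 + l$ ($R{\left(t,l \right)} = l + 1 = 1 + l$)
$I{\left(A,y \right)} = 33$ ($I{\left(A,y \right)} = - 3 \left(\left(1 - 3\right) - 9\right) = - 3 \left(-2 - 9\right) = \left(-3\right) \left(-11\right) = 33$)
$\sqrt{320513 + I{\left(340,-83 \right)}} = \sqrt{320513 + 33} = \sqrt{320546}$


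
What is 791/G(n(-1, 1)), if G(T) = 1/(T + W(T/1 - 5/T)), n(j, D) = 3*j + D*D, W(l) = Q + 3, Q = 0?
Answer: 791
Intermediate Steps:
W(l) = 3 (W(l) = 0 + 3 = 3)
n(j, D) = D² + 3*j (n(j, D) = 3*j + D² = D² + 3*j)
G(T) = 1/(3 + T) (G(T) = 1/(T + 3) = 1/(3 + T))
791/G(n(-1, 1)) = 791/(1/(3 + (1² + 3*(-1)))) = 791/(1/(3 + (1 - 3))) = 791/(1/(3 - 2)) = 791/(1/1) = 791/1 = 791*1 = 791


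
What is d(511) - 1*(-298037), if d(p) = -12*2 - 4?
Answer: 298009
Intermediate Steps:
d(p) = -28 (d(p) = -24 - 4 = -28)
d(511) - 1*(-298037) = -28 - 1*(-298037) = -28 + 298037 = 298009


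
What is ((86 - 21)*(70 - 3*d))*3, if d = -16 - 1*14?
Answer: 31200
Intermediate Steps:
d = -30 (d = -16 - 14 = -30)
((86 - 21)*(70 - 3*d))*3 = ((86 - 21)*(70 - 3*(-30)))*3 = (65*(70 + 90))*3 = (65*160)*3 = 10400*3 = 31200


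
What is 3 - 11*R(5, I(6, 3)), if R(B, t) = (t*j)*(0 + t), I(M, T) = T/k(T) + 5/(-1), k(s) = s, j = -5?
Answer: 883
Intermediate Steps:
I(M, T) = -4 (I(M, T) = T/T + 5/(-1) = 1 + 5*(-1) = 1 - 5 = -4)
R(B, t) = -5*t² (R(B, t) = (t*(-5))*(0 + t) = (-5*t)*t = -5*t²)
3 - 11*R(5, I(6, 3)) = 3 - (-55)*(-4)² = 3 - (-55)*16 = 3 - 11*(-80) = 3 + 880 = 883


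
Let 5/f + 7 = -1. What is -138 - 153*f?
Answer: -339/8 ≈ -42.375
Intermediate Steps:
f = -5/8 (f = 5/(-7 - 1) = 5/(-8) = 5*(-1/8) = -5/8 ≈ -0.62500)
-138 - 153*f = -138 - 153*(-5/8) = -138 + 765/8 = -339/8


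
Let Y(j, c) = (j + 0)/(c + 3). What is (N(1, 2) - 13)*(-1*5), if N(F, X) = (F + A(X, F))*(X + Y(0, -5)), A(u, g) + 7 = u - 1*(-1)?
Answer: 95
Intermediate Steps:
Y(j, c) = j/(3 + c)
A(u, g) = -6 + u (A(u, g) = -7 + (u - 1*(-1)) = -7 + (u + 1) = -7 + (1 + u) = -6 + u)
N(F, X) = X*(-6 + F + X) (N(F, X) = (F + (-6 + X))*(X + 0/(3 - 5)) = (-6 + F + X)*(X + 0/(-2)) = (-6 + F + X)*(X + 0*(-1/2)) = (-6 + F + X)*(X + 0) = (-6 + F + X)*X = X*(-6 + F + X))
(N(1, 2) - 13)*(-1*5) = (2*(-6 + 1 + 2) - 13)*(-1*5) = (2*(-3) - 13)*(-5) = (-6 - 13)*(-5) = -19*(-5) = 95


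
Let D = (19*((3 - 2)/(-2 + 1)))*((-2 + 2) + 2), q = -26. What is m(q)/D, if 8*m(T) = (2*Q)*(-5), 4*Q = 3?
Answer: 15/608 ≈ 0.024671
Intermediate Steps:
Q = 3/4 (Q = (1/4)*3 = 3/4 ≈ 0.75000)
m(T) = -15/16 (m(T) = ((2*(3/4))*(-5))/8 = ((3/2)*(-5))/8 = (1/8)*(-15/2) = -15/16)
D = -38 (D = (19*(1/(-1)))*(0 + 2) = (19*(1*(-1)))*2 = (19*(-1))*2 = -19*2 = -38)
m(q)/D = -15/16/(-38) = -15/16*(-1/38) = 15/608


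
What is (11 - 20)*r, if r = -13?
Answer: 117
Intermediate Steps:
(11 - 20)*r = (11 - 20)*(-13) = -9*(-13) = 117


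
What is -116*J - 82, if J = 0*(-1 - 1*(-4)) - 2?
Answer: 150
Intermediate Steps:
J = -2 (J = 0*(-1 + 4) - 2 = 0*3 - 2 = 0 - 2 = -2)
-116*J - 82 = -116*(-2) - 82 = 232 - 82 = 150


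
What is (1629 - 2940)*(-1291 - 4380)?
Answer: 7434681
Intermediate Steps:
(1629 - 2940)*(-1291 - 4380) = -1311*(-5671) = 7434681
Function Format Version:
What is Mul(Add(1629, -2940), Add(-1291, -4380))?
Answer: 7434681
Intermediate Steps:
Mul(Add(1629, -2940), Add(-1291, -4380)) = Mul(-1311, -5671) = 7434681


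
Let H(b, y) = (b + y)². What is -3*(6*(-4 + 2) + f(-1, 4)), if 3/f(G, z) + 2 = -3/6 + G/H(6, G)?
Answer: 5022/127 ≈ 39.543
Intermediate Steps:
f(G, z) = 3/(-5/2 + G/(6 + G)²) (f(G, z) = 3/(-2 + (-3/6 + G/((6 + G)²))) = 3/(-2 + (-3*⅙ + G/(6 + G)²)) = 3/(-2 + (-½ + G/(6 + G)²)) = 3/(-5/2 + G/(6 + G)²))
-3*(6*(-4 + 2) + f(-1, 4)) = -3*(6*(-4 + 2) + 6*(6 - 1)²/(-5*(6 - 1)² + 2*(-1))) = -3*(6*(-2) + 6*5²/(-5*5² - 2)) = -3*(-12 + 6*25/(-5*25 - 2)) = -3*(-12 + 6*25/(-125 - 2)) = -3*(-12 + 6*25/(-127)) = -3*(-12 + 6*25*(-1/127)) = -3*(-12 - 150/127) = -3*(-1674/127) = 5022/127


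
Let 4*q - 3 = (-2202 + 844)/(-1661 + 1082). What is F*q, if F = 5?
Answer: 15475/2316 ≈ 6.6818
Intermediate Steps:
q = 3095/2316 (q = ¾ + ((-2202 + 844)/(-1661 + 1082))/4 = ¾ + (-1358/(-579))/4 = ¾ + (-1358*(-1/579))/4 = ¾ + (¼)*(1358/579) = ¾ + 679/1158 = 3095/2316 ≈ 1.3364)
F*q = 5*(3095/2316) = 15475/2316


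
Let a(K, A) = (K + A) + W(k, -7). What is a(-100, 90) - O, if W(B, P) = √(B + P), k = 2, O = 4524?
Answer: -4534 + I*√5 ≈ -4534.0 + 2.2361*I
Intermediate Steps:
a(K, A) = A + K + I*√5 (a(K, A) = (K + A) + √(2 - 7) = (A + K) + √(-5) = (A + K) + I*√5 = A + K + I*√5)
a(-100, 90) - O = (90 - 100 + I*√5) - 1*4524 = (-10 + I*√5) - 4524 = -4534 + I*√5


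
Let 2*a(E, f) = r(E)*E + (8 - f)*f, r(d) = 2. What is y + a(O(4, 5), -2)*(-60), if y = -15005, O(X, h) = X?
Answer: -14645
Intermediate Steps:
a(E, f) = E + f*(8 - f)/2 (a(E, f) = (2*E + (8 - f)*f)/2 = (2*E + f*(8 - f))/2 = E + f*(8 - f)/2)
y + a(O(4, 5), -2)*(-60) = -15005 + (4 + 4*(-2) - ½*(-2)²)*(-60) = -15005 + (4 - 8 - ½*4)*(-60) = -15005 + (4 - 8 - 2)*(-60) = -15005 - 6*(-60) = -15005 + 360 = -14645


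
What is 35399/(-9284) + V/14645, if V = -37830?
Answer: -173926415/27192836 ≈ -6.3960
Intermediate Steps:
35399/(-9284) + V/14645 = 35399/(-9284) - 37830/14645 = 35399*(-1/9284) - 37830*1/14645 = -35399/9284 - 7566/2929 = -173926415/27192836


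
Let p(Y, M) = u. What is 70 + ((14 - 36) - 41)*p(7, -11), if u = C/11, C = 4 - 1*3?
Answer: 707/11 ≈ 64.273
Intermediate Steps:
C = 1 (C = 4 - 3 = 1)
u = 1/11 ≈ 0.090909
p(Y, M) = 1/11
70 + ((14 - 36) - 41)*p(7, -11) = 70 + ((14 - 36) - 41)*(1/11) = 70 + (-22 - 41)*(1/11) = 70 - 63*1/11 = 70 - 63/11 = 707/11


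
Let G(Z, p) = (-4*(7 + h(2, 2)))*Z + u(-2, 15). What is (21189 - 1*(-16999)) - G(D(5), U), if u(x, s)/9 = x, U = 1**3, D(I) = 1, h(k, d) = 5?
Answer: 38254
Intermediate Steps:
U = 1
u(x, s) = 9*x
G(Z, p) = -18 - 48*Z (G(Z, p) = (-4*(7 + 5))*Z + 9*(-2) = (-4*12)*Z - 18 = -48*Z - 18 = -18 - 48*Z)
(21189 - 1*(-16999)) - G(D(5), U) = (21189 - 1*(-16999)) - (-18 - 48*1) = (21189 + 16999) - (-18 - 48) = 38188 - 1*(-66) = 38188 + 66 = 38254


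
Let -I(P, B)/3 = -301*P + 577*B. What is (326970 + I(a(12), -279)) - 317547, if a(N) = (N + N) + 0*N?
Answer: 514044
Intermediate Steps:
a(N) = 2*N (a(N) = 2*N + 0 = 2*N)
I(P, B) = -1731*B + 903*P (I(P, B) = -3*(-301*P + 577*B) = -1731*B + 903*P)
(326970 + I(a(12), -279)) - 317547 = (326970 + (-1731*(-279) + 903*(2*12))) - 317547 = (326970 + (482949 + 903*24)) - 317547 = (326970 + (482949 + 21672)) - 317547 = (326970 + 504621) - 317547 = 831591 - 317547 = 514044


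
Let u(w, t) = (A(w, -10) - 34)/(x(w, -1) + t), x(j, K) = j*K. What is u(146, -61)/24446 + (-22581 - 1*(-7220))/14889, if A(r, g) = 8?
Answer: -12955203188/12557189043 ≈ -1.0317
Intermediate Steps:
x(j, K) = K*j
u(w, t) = -26/(t - w) (u(w, t) = (8 - 34)/(-w + t) = -26/(t - w))
u(146, -61)/24446 + (-22581 - 1*(-7220))/14889 = -26/(-61 - 1*146)/24446 + (-22581 - 1*(-7220))/14889 = -26/(-61 - 146)*(1/24446) + (-22581 + 7220)*(1/14889) = -26/(-207)*(1/24446) - 15361*1/14889 = -26*(-1/207)*(1/24446) - 15361/14889 = (26/207)*(1/24446) - 15361/14889 = 13/2530161 - 15361/14889 = -12955203188/12557189043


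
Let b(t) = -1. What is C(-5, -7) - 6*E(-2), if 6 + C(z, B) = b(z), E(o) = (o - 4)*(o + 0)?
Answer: -79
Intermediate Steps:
E(o) = o*(-4 + o) (E(o) = (-4 + o)*o = o*(-4 + o))
C(z, B) = -7 (C(z, B) = -6 - 1 = -7)
C(-5, -7) - 6*E(-2) = -7 - (-12)*(-4 - 2) = -7 - (-12)*(-6) = -7 - 6*12 = -7 - 72 = -79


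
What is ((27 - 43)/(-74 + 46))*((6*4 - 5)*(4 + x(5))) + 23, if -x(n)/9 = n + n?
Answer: -6375/7 ≈ -910.71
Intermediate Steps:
x(n) = -18*n (x(n) = -9*(n + n) = -18*n)
((27 - 43)/(-74 + 46))*((6*4 - 5)*(4 + x(5))) + 23 = ((27 - 43)/(-74 + 46))*((6*4 - 5)*(4 - 18*5)) + 23 = (-16/(-28))*((24 - 5)*(4 - 90)) + 23 = (-16*(-1/28))*(19*(-86)) + 23 = (4/7)*(-1634) + 23 = -6536/7 + 23 = -6375/7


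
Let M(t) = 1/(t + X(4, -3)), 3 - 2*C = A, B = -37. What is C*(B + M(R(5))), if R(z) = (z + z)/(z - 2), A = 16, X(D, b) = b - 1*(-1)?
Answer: 1885/8 ≈ 235.63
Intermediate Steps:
X(D, b) = 1 + b (X(D, b) = b + 1 = 1 + b)
C = -13/2 (C = 3/2 - ½*16 = 3/2 - 8 = -13/2 ≈ -6.5000)
R(z) = 2*z/(-2 + z) (R(z) = (2*z)/(-2 + z) = 2*z/(-2 + z))
M(t) = 1/(-2 + t) (M(t) = 1/(t + (1 - 3)) = 1/(t - 2) = 1/(-2 + t))
C*(B + M(R(5))) = -13*(-37 + 1/(-2 + 2*5/(-2 + 5)))/2 = -13*(-37 + 1/(-2 + 2*5/3))/2 = -13*(-37 + 1/(-2 + 2*5*(⅓)))/2 = -13*(-37 + 1/(-2 + 10/3))/2 = -13*(-37 + 1/(4/3))/2 = -13*(-37 + ¾)/2 = -13/2*(-145/4) = 1885/8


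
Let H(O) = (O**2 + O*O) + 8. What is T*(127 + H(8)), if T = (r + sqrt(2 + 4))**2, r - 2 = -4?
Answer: 2630 - 1052*sqrt(6) ≈ 53.137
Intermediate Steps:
r = -2 (r = 2 - 4 = -2)
H(O) = 8 + 2*O**2 (H(O) = (O**2 + O**2) + 8 = 2*O**2 + 8 = 8 + 2*O**2)
T = (-2 + sqrt(6))**2 (T = (-2 + sqrt(2 + 4))**2 = (-2 + sqrt(6))**2 ≈ 0.20204)
T*(127 + H(8)) = (2 - sqrt(6))**2*(127 + (8 + 2*8**2)) = (2 - sqrt(6))**2*(127 + (8 + 2*64)) = (2 - sqrt(6))**2*(127 + (8 + 128)) = (2 - sqrt(6))**2*(127 + 136) = (2 - sqrt(6))**2*263 = 263*(2 - sqrt(6))**2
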